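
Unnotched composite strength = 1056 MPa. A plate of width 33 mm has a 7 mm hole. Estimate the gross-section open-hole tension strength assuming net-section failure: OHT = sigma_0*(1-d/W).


OHT = sigma_0*(1-d/W) = 1056*(1-7/33) = 832.0 MPa

832.0 MPa


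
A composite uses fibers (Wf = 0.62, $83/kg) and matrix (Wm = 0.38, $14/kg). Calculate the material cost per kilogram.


Cost = cost_f*Wf + cost_m*Wm = 83*0.62 + 14*0.38 = $56.78/kg

$56.78/kg


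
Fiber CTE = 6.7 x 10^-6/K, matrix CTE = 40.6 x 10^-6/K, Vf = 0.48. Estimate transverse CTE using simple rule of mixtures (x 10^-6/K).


alpha_2 = alpha_f*Vf + alpha_m*(1-Vf) = 6.7*0.48 + 40.6*0.52 = 24.3 x 10^-6/K

24.3 x 10^-6/K


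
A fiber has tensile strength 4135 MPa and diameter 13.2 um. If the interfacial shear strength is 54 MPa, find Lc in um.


Lc = sigma_f * d / (2 * tau_i) = 4135 * 13.2 / (2 * 54) = 505.4 um

505.4 um


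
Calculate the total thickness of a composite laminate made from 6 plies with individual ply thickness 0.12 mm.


h = n * t_ply = 6 * 0.12 = 0.72 mm

0.72 mm


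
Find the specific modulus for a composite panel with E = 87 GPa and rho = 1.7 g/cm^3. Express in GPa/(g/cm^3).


Specific stiffness = E/rho = 87/1.7 = 51.2 GPa/(g/cm^3)

51.2 GPa/(g/cm^3)


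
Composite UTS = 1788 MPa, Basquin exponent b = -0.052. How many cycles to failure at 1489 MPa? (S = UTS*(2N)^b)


N = 0.5 * (S/UTS)^(1/b) = 0.5 * (1489/1788)^(1/-0.052) = 16.8769 cycles

16.8769 cycles


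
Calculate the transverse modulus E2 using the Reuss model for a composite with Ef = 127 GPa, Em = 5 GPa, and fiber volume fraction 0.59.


1/E2 = Vf/Ef + (1-Vf)/Em = 0.59/127 + 0.41/5
E2 = 11.54 GPa

11.54 GPa


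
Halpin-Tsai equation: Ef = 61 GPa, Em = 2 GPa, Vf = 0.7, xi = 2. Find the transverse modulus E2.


eta = (Ef/Em - 1)/(Ef/Em + xi) = (30.5 - 1)/(30.5 + 2) = 0.9077
E2 = Em*(1+xi*eta*Vf)/(1-eta*Vf) = 12.46 GPa

12.46 GPa


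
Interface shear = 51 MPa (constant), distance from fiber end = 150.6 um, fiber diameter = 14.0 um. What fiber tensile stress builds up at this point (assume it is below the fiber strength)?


Force balance: sigma_f * (pi*d^2/4) = tau * (pi*d) * x  ->  sigma_f = 4 * tau * x / d
sigma_f = 4 * 51 * 150.6 / 14.0 = 2194.5 MPa

2194.5 MPa


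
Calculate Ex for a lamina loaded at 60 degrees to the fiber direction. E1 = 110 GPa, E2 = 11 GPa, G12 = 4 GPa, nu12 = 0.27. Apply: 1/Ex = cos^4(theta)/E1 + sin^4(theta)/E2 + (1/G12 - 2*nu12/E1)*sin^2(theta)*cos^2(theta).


cos^4(60) = 0.0625, sin^4(60) = 0.5625, sin^2(60)*cos^2(60) = 0.1875
1/G12 - 2*nu12/E1 = 1/4 - 2*0.27/110 = 0.245091 GPa^-1
1/Ex = 0.0625/110 + 0.5625/11 + 0.245091*0.1875 = 0.0976591 GPa^-1
Ex = 10.24 GPa

10.24 GPa


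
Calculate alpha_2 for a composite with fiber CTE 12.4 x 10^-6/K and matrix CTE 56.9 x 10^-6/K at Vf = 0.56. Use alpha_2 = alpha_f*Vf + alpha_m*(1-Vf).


alpha_2 = alpha_f*Vf + alpha_m*(1-Vf) = 12.4*0.56 + 56.9*0.44 = 32.0 x 10^-6/K

32.0 x 10^-6/K


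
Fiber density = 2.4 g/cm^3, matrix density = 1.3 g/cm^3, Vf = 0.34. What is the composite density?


rho_c = rho_f*Vf + rho_m*(1-Vf) = 2.4*0.34 + 1.3*0.66 = 1.674 g/cm^3

1.674 g/cm^3


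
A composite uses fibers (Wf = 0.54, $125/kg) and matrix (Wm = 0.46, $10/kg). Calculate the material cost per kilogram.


Cost = cost_f*Wf + cost_m*Wm = 125*0.54 + 10*0.46 = $72.1/kg

$72.1/kg


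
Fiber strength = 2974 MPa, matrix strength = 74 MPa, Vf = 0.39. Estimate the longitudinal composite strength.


sigma_1 = sigma_f*Vf + sigma_m*(1-Vf) = 2974*0.39 + 74*0.61 = 1205.0 MPa

1205.0 MPa


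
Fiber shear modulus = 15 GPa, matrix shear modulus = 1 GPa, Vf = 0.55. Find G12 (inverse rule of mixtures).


1/G12 = Vf/Gf + (1-Vf)/Gm = 0.55/15 + 0.45/1
G12 = 2.05 GPa

2.05 GPa


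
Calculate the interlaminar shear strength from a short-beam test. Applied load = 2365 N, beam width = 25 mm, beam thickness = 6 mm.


ILSS = 3F/(4bh) = 3*2365/(4*25*6) = 11.83 MPa

11.83 MPa


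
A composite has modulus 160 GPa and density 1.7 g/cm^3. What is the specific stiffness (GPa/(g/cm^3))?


Specific stiffness = E/rho = 160/1.7 = 94.1 GPa/(g/cm^3)

94.1 GPa/(g/cm^3)


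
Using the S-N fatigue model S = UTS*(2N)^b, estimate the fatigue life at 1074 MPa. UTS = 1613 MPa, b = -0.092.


N = 0.5 * (S/UTS)^(1/b) = 0.5 * (1074/1613)^(1/-0.092) = 41.5779 cycles

41.5779 cycles


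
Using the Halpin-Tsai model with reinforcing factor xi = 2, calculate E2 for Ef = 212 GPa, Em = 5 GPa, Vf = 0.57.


eta = (Ef/Em - 1)/(Ef/Em + xi) = (42.4 - 1)/(42.4 + 2) = 0.9324
E2 = Em*(1+xi*eta*Vf)/(1-eta*Vf) = 22.02 GPa

22.02 GPa


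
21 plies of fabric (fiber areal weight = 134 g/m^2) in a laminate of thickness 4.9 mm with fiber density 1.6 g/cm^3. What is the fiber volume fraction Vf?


Vf = n * FAW / (rho_f * h * 1000) = 21 * 134 / (1.6 * 4.9 * 1000) = 0.3589

0.3589


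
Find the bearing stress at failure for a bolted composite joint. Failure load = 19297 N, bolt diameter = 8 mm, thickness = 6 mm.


sigma_br = F/(d*h) = 19297/(8*6) = 402.0 MPa

402.0 MPa


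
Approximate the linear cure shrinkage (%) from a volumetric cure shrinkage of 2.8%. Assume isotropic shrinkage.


Linear shrinkage ≈ vol_shrink/3 = 2.8/3 = 0.933%

0.933%


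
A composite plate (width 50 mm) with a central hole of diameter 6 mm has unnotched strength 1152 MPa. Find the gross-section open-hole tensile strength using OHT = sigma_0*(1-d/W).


OHT = sigma_0*(1-d/W) = 1152*(1-6/50) = 1013.8 MPa

1013.8 MPa


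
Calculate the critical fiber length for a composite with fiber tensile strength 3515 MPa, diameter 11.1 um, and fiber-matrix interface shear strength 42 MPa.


Lc = sigma_f * d / (2 * tau_i) = 3515 * 11.1 / (2 * 42) = 464.5 um

464.5 um


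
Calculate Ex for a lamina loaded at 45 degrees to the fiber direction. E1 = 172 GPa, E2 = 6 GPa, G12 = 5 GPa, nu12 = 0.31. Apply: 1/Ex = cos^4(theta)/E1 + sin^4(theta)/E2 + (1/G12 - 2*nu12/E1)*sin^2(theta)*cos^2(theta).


cos^4(45) = 0.25, sin^4(45) = 0.25, sin^2(45)*cos^2(45) = 0.25
1/G12 - 2*nu12/E1 = 1/5 - 2*0.31/172 = 0.196395 GPa^-1
1/Ex = 0.25/172 + 0.25/6 + 0.196395*0.25 = 0.092219 GPa^-1
Ex = 10.84 GPa

10.84 GPa


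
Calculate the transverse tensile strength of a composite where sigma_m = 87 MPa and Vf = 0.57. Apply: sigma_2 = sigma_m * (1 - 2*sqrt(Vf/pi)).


factor = 1 - 2*sqrt(0.57/pi) = 0.1481
sigma_2 = 87 * 0.1481 = 12.88 MPa

12.88 MPa


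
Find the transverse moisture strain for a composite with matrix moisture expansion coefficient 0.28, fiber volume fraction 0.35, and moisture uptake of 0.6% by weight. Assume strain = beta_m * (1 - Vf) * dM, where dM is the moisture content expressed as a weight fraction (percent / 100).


dM = 0.6/100 = 0.006
strain = beta_m * (1-Vf) * dM = 0.28 * 0.65 * 0.006 = 0.001092

0.001092


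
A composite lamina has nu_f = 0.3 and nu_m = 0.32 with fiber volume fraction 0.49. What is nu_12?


nu_12 = nu_f*Vf + nu_m*(1-Vf) = 0.3*0.49 + 0.32*0.51 = 0.3102

0.3102


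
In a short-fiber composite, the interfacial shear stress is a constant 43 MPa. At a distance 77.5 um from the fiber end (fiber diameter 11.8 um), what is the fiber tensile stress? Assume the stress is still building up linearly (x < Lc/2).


Force balance: sigma_f * (pi*d^2/4) = tau * (pi*d) * x  ->  sigma_f = 4 * tau * x / d
sigma_f = 4 * 43 * 77.5 / 11.8 = 1129.7 MPa

1129.7 MPa


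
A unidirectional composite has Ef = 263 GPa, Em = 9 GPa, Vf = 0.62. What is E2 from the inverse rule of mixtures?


1/E2 = Vf/Ef + (1-Vf)/Em = 0.62/263 + 0.38/9
E2 = 22.43 GPa

22.43 GPa


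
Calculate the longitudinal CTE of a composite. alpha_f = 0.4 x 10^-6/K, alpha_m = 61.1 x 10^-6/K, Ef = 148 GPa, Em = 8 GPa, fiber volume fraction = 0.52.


E1 = Ef*Vf + Em*(1-Vf) = 80.8
alpha_1 = (alpha_f*Ef*Vf + alpha_m*Em*(1-Vf))/E1 = 3.28 x 10^-6/K

3.28 x 10^-6/K


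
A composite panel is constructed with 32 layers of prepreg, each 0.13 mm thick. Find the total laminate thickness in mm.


h = n * t_ply = 32 * 0.13 = 4.16 mm

4.16 mm


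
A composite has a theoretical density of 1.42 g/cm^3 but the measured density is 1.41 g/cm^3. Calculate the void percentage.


Void% = (rho_theo - rho_actual)/rho_theo * 100 = (1.42 - 1.41)/1.42 * 100 = 0.7%

0.7%


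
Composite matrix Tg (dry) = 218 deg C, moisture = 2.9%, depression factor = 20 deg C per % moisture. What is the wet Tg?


Tg_wet = Tg_dry - k*moisture = 218 - 20*2.9 = 160.0 deg C

160.0 deg C


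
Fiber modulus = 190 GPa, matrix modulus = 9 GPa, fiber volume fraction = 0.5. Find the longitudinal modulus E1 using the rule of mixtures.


E1 = Ef*Vf + Em*(1-Vf) = 190*0.5 + 9*0.5 = 99.5 GPa

99.5 GPa


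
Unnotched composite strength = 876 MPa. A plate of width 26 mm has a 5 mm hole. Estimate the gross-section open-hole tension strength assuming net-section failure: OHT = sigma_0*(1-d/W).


OHT = sigma_0*(1-d/W) = 876*(1-5/26) = 707.5 MPa

707.5 MPa


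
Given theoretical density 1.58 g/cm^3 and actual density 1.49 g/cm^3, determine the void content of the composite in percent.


Void% = (rho_theo - rho_actual)/rho_theo * 100 = (1.58 - 1.49)/1.58 * 100 = 5.7%

5.7%


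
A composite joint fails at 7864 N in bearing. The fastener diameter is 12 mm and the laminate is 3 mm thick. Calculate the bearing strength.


sigma_br = F/(d*h) = 7864/(12*3) = 218.4 MPa

218.4 MPa


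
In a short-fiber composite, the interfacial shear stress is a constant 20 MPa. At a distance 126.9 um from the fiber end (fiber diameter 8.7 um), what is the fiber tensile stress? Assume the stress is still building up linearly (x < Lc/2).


Force balance: sigma_f * (pi*d^2/4) = tau * (pi*d) * x  ->  sigma_f = 4 * tau * x / d
sigma_f = 4 * 20 * 126.9 / 8.7 = 1166.9 MPa

1166.9 MPa


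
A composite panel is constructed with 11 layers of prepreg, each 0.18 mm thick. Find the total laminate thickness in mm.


h = n * t_ply = 11 * 0.18 = 1.98 mm

1.98 mm


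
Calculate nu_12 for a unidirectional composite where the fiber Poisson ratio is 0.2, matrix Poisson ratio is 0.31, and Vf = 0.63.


nu_12 = nu_f*Vf + nu_m*(1-Vf) = 0.2*0.63 + 0.31*0.37 = 0.2407

0.2407


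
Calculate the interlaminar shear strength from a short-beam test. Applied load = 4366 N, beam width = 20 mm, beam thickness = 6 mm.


ILSS = 3F/(4bh) = 3*4366/(4*20*6) = 27.29 MPa

27.29 MPa


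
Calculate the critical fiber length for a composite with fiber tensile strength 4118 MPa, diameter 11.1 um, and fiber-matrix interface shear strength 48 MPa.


Lc = sigma_f * d / (2 * tau_i) = 4118 * 11.1 / (2 * 48) = 476.1 um

476.1 um


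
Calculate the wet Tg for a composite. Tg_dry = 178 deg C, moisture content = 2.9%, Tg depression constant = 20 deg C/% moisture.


Tg_wet = Tg_dry - k*moisture = 178 - 20*2.9 = 120.0 deg C

120.0 deg C


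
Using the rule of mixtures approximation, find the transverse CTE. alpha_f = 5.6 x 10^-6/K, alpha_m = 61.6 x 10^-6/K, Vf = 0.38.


alpha_2 = alpha_f*Vf + alpha_m*(1-Vf) = 5.6*0.38 + 61.6*0.62 = 40.3 x 10^-6/K

40.3 x 10^-6/K


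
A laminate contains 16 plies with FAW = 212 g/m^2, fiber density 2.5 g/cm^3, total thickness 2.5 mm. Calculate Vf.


Vf = n * FAW / (rho_f * h * 1000) = 16 * 212 / (2.5 * 2.5 * 1000) = 0.5427

0.5427


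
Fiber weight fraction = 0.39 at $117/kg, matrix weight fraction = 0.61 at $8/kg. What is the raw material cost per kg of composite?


Cost = cost_f*Wf + cost_m*Wm = 117*0.39 + 8*0.61 = $50.51/kg

$50.51/kg


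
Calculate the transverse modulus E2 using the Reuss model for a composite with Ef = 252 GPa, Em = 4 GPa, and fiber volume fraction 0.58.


1/E2 = Vf/Ef + (1-Vf)/Em = 0.58/252 + 0.42/4
E2 = 9.32 GPa

9.32 GPa


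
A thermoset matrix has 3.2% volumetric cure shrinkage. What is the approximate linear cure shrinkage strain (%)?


Linear shrinkage ≈ vol_shrink/3 = 3.2/3 = 1.067%

1.067%


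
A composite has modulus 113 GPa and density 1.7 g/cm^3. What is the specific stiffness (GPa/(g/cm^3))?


Specific stiffness = E/rho = 113/1.7 = 66.5 GPa/(g/cm^3)

66.5 GPa/(g/cm^3)


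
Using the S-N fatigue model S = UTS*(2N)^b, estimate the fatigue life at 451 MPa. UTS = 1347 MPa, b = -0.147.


N = 0.5 * (S/UTS)^(1/b) = 0.5 * (451/1347)^(1/-0.147) = 854.2052 cycles

854.2052 cycles


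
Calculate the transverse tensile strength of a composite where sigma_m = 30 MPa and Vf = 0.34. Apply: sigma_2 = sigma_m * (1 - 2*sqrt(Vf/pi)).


factor = 1 - 2*sqrt(0.34/pi) = 0.342
sigma_2 = 30 * 0.342 = 10.26 MPa

10.26 MPa


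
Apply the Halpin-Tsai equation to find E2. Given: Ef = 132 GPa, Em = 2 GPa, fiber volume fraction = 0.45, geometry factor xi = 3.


eta = (Ef/Em - 1)/(Ef/Em + xi) = (66.0 - 1)/(66.0 + 3) = 0.942
E2 = Em*(1+xi*eta*Vf)/(1-eta*Vf) = 7.89 GPa

7.89 GPa


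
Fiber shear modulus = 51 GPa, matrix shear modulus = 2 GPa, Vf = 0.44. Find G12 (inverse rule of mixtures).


1/G12 = Vf/Gf + (1-Vf)/Gm = 0.44/51 + 0.56/2
G12 = 3.46 GPa

3.46 GPa


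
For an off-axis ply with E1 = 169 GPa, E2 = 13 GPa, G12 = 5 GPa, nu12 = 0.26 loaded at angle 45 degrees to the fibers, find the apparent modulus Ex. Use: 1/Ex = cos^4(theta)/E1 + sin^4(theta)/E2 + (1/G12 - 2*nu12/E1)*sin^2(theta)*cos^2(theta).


cos^4(45) = 0.25, sin^4(45) = 0.25, sin^2(45)*cos^2(45) = 0.25
1/G12 - 2*nu12/E1 = 1/5 - 2*0.26/169 = 0.196923 GPa^-1
1/Ex = 0.25/169 + 0.25/13 + 0.196923*0.25 = 0.0699408 GPa^-1
Ex = 14.3 GPa

14.3 GPa


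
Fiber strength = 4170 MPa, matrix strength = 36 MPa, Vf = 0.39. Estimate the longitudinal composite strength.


sigma_1 = sigma_f*Vf + sigma_m*(1-Vf) = 4170*0.39 + 36*0.61 = 1648.3 MPa

1648.3 MPa


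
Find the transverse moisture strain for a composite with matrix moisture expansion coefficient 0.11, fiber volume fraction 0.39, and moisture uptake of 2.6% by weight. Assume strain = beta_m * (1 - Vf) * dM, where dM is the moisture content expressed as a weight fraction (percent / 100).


dM = 2.6/100 = 0.026
strain = beta_m * (1-Vf) * dM = 0.11 * 0.61 * 0.026 = 0.0017446

0.0017446


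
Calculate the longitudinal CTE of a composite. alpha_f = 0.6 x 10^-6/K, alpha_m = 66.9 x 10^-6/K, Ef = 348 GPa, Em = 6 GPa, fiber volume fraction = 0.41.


E1 = Ef*Vf + Em*(1-Vf) = 146.22
alpha_1 = (alpha_f*Ef*Vf + alpha_m*Em*(1-Vf))/E1 = 2.21 x 10^-6/K

2.21 x 10^-6/K


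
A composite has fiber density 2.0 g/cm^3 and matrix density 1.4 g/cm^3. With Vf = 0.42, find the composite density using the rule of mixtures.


rho_c = rho_f*Vf + rho_m*(1-Vf) = 2.0*0.42 + 1.4*0.58 = 1.652 g/cm^3

1.652 g/cm^3


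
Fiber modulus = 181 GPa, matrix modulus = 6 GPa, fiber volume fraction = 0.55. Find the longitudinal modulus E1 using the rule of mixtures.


E1 = Ef*Vf + Em*(1-Vf) = 181*0.55 + 6*0.45 = 102.25 GPa

102.25 GPa


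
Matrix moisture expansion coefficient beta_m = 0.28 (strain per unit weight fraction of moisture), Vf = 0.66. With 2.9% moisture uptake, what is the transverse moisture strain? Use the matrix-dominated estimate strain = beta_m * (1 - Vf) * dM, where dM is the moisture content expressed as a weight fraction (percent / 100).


dM = 2.9/100 = 0.029
strain = beta_m * (1-Vf) * dM = 0.28 * 0.34 * 0.029 = 0.0027608

0.0027608


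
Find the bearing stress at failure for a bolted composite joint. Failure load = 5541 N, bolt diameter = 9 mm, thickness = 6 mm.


sigma_br = F/(d*h) = 5541/(9*6) = 102.6 MPa

102.6 MPa


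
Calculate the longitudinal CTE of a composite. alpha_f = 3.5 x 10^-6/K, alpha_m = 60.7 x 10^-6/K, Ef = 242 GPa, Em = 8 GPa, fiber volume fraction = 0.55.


E1 = Ef*Vf + Em*(1-Vf) = 136.7
alpha_1 = (alpha_f*Ef*Vf + alpha_m*Em*(1-Vf))/E1 = 5.01 x 10^-6/K

5.01 x 10^-6/K


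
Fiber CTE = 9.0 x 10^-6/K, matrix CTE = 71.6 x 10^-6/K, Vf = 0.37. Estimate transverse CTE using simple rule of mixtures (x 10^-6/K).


alpha_2 = alpha_f*Vf + alpha_m*(1-Vf) = 9.0*0.37 + 71.6*0.63 = 48.4 x 10^-6/K

48.4 x 10^-6/K


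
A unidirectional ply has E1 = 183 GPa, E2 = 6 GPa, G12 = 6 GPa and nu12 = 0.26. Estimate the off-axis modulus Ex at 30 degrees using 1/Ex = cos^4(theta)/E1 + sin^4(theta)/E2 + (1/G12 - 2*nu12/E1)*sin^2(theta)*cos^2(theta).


cos^4(30) = 0.5625, sin^4(30) = 0.0625, sin^2(30)*cos^2(30) = 0.1875
1/G12 - 2*nu12/E1 = 1/6 - 2*0.26/183 = 0.163825 GPa^-1
1/Ex = 0.5625/183 + 0.0625/6 + 0.163825*0.1875 = 0.0442077 GPa^-1
Ex = 22.62 GPa

22.62 GPa


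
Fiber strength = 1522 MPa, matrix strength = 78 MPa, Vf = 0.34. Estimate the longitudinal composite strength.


sigma_1 = sigma_f*Vf + sigma_m*(1-Vf) = 1522*0.34 + 78*0.66 = 569.0 MPa

569.0 MPa


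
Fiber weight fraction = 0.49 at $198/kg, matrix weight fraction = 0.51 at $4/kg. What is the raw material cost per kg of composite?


Cost = cost_f*Wf + cost_m*Wm = 198*0.49 + 4*0.51 = $99.06/kg

$99.06/kg


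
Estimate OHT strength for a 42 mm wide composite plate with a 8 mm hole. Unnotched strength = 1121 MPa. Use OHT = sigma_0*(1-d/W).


OHT = sigma_0*(1-d/W) = 1121*(1-8/42) = 907.5 MPa

907.5 MPa


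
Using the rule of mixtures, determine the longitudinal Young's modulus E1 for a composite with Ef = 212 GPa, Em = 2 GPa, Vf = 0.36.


E1 = Ef*Vf + Em*(1-Vf) = 212*0.36 + 2*0.64 = 77.6 GPa

77.6 GPa


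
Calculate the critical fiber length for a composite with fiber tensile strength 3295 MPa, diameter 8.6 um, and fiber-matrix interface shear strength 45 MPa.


Lc = sigma_f * d / (2 * tau_i) = 3295 * 8.6 / (2 * 45) = 314.9 um

314.9 um


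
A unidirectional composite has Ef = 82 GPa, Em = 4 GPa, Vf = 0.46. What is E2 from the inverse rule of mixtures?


1/E2 = Vf/Ef + (1-Vf)/Em = 0.46/82 + 0.54/4
E2 = 7.11 GPa

7.11 GPa


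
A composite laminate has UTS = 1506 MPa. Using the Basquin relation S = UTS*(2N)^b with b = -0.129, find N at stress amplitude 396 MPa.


N = 0.5 * (S/UTS)^(1/b) = 0.5 * (396/1506)^(1/-0.129) = 15707.2490 cycles

15707.2490 cycles


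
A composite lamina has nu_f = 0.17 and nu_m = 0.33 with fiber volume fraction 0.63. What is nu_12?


nu_12 = nu_f*Vf + nu_m*(1-Vf) = 0.17*0.63 + 0.33*0.37 = 0.2292

0.2292


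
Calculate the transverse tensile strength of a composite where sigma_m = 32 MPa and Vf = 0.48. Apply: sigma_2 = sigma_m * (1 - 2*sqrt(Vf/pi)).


factor = 1 - 2*sqrt(0.48/pi) = 0.2182
sigma_2 = 32 * 0.2182 = 6.98 MPa

6.98 MPa


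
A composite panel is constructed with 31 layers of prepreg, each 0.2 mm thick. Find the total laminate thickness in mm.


h = n * t_ply = 31 * 0.2 = 6.2 mm

6.2 mm


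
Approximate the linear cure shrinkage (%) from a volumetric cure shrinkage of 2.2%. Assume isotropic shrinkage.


Linear shrinkage ≈ vol_shrink/3 = 2.2/3 = 0.733%

0.733%


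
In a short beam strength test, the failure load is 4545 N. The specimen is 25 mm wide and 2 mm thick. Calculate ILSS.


ILSS = 3F/(4bh) = 3*4545/(4*25*2) = 68.18 MPa

68.18 MPa


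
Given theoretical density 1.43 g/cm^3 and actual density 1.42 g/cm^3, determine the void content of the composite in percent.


Void% = (rho_theo - rho_actual)/rho_theo * 100 = (1.43 - 1.42)/1.43 * 100 = 0.7%

0.7%


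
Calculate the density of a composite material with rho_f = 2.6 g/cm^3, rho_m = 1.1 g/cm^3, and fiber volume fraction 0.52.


rho_c = rho_f*Vf + rho_m*(1-Vf) = 2.6*0.52 + 1.1*0.48 = 1.88 g/cm^3

1.88 g/cm^3


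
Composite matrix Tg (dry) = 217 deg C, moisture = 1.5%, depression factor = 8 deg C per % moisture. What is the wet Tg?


Tg_wet = Tg_dry - k*moisture = 217 - 8*1.5 = 205.0 deg C

205.0 deg C


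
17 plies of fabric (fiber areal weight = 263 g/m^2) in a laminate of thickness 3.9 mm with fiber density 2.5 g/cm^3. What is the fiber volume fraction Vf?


Vf = n * FAW / (rho_f * h * 1000) = 17 * 263 / (2.5 * 3.9 * 1000) = 0.4586

0.4586


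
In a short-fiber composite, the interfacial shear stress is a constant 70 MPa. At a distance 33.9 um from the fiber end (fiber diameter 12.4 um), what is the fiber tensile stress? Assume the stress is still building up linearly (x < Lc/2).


Force balance: sigma_f * (pi*d^2/4) = tau * (pi*d) * x  ->  sigma_f = 4 * tau * x / d
sigma_f = 4 * 70 * 33.9 / 12.4 = 765.5 MPa

765.5 MPa


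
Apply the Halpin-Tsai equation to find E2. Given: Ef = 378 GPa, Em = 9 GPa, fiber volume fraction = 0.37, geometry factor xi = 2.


eta = (Ef/Em - 1)/(Ef/Em + xi) = (42.0 - 1)/(42.0 + 2) = 0.9318
E2 = Em*(1+xi*eta*Vf)/(1-eta*Vf) = 23.21 GPa

23.21 GPa


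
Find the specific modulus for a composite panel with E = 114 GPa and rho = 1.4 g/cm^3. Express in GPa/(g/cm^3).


Specific stiffness = E/rho = 114/1.4 = 81.4 GPa/(g/cm^3)

81.4 GPa/(g/cm^3)


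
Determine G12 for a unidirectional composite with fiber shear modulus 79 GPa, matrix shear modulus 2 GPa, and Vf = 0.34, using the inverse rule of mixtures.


1/G12 = Vf/Gf + (1-Vf)/Gm = 0.34/79 + 0.66/2
G12 = 2.99 GPa

2.99 GPa


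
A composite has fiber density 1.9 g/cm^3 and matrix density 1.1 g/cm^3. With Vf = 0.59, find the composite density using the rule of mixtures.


rho_c = rho_f*Vf + rho_m*(1-Vf) = 1.9*0.59 + 1.1*0.41 = 1.572 g/cm^3

1.572 g/cm^3


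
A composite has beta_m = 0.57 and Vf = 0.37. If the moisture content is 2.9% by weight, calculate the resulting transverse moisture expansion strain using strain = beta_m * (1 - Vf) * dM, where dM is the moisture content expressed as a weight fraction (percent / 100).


dM = 2.9/100 = 0.029
strain = beta_m * (1-Vf) * dM = 0.57 * 0.63 * 0.029 = 0.0104139

0.0104139


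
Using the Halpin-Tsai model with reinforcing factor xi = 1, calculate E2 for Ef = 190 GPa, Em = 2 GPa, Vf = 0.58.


eta = (Ef/Em - 1)/(Ef/Em + xi) = (95.0 - 1)/(95.0 + 1) = 0.9792
E2 = Em*(1+xi*eta*Vf)/(1-eta*Vf) = 7.26 GPa

7.26 GPa


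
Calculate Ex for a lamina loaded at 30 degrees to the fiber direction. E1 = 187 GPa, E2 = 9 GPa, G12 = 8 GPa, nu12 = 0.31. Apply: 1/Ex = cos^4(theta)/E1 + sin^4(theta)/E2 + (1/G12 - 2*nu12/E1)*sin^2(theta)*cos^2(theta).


cos^4(30) = 0.5625, sin^4(30) = 0.0625, sin^2(30)*cos^2(30) = 0.1875
1/G12 - 2*nu12/E1 = 1/8 - 2*0.31/187 = 0.121684 GPa^-1
1/Ex = 0.5625/187 + 0.0625/9 + 0.121684*0.1875 = 0.0327683 GPa^-1
Ex = 30.52 GPa

30.52 GPa


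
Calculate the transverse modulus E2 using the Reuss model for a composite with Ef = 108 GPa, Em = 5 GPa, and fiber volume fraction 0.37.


1/E2 = Vf/Ef + (1-Vf)/Em = 0.37/108 + 0.63/5
E2 = 7.73 GPa

7.73 GPa


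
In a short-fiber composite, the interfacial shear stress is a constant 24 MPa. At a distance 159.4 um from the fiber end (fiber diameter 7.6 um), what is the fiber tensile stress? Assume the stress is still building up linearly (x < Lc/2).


Force balance: sigma_f * (pi*d^2/4) = tau * (pi*d) * x  ->  sigma_f = 4 * tau * x / d
sigma_f = 4 * 24 * 159.4 / 7.6 = 2013.5 MPa

2013.5 MPa


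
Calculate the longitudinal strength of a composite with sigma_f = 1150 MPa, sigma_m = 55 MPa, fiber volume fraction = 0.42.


sigma_1 = sigma_f*Vf + sigma_m*(1-Vf) = 1150*0.42 + 55*0.58 = 514.9 MPa

514.9 MPa


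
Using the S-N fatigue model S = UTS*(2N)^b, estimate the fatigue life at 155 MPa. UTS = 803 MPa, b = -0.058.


N = 0.5 * (S/UTS)^(1/b) = 0.5 * (155/803)^(1/-0.058) = 1.0374e+12 cycles

1.0374e+12 cycles


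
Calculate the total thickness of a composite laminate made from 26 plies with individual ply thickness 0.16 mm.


h = n * t_ply = 26 * 0.16 = 4.16 mm

4.16 mm


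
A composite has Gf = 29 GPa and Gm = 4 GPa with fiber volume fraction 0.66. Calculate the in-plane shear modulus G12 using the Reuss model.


1/G12 = Vf/Gf + (1-Vf)/Gm = 0.66/29 + 0.34/4
G12 = 9.28 GPa

9.28 GPa


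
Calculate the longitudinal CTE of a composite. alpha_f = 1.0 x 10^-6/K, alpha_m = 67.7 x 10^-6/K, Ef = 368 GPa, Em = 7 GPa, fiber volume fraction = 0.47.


E1 = Ef*Vf + Em*(1-Vf) = 176.67
alpha_1 = (alpha_f*Ef*Vf + alpha_m*Em*(1-Vf))/E1 = 2.4 x 10^-6/K

2.4 x 10^-6/K


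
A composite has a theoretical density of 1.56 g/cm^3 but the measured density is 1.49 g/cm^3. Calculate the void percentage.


Void% = (rho_theo - rho_actual)/rho_theo * 100 = (1.56 - 1.49)/1.56 * 100 = 4.49%

4.49%


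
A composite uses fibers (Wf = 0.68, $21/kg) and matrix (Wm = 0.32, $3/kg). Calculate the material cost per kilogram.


Cost = cost_f*Wf + cost_m*Wm = 21*0.68 + 3*0.32 = $15.24/kg

$15.24/kg


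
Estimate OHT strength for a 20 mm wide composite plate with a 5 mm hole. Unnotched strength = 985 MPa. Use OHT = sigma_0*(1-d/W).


OHT = sigma_0*(1-d/W) = 985*(1-5/20) = 738.8 MPa

738.8 MPa


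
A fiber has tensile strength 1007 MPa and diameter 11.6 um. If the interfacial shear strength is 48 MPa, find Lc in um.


Lc = sigma_f * d / (2 * tau_i) = 1007 * 11.6 / (2 * 48) = 121.7 um

121.7 um


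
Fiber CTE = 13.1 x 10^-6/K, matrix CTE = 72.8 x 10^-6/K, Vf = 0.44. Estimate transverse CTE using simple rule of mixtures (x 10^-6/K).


alpha_2 = alpha_f*Vf + alpha_m*(1-Vf) = 13.1*0.44 + 72.8*0.56 = 46.5 x 10^-6/K

46.5 x 10^-6/K


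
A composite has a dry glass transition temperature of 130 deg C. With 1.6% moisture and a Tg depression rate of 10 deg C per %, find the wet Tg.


Tg_wet = Tg_dry - k*moisture = 130 - 10*1.6 = 114.0 deg C

114.0 deg C


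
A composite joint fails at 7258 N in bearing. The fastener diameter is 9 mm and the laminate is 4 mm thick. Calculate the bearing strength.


sigma_br = F/(d*h) = 7258/(9*4) = 201.6 MPa

201.6 MPa


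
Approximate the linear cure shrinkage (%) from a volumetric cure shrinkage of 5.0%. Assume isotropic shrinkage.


Linear shrinkage ≈ vol_shrink/3 = 5.0/3 = 1.667%

1.667%


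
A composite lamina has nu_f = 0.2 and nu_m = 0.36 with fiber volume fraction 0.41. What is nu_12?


nu_12 = nu_f*Vf + nu_m*(1-Vf) = 0.2*0.41 + 0.36*0.59 = 0.2944

0.2944


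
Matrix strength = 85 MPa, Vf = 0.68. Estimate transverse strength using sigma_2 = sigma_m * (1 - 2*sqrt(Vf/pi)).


factor = 1 - 2*sqrt(0.68/pi) = 0.0695
sigma_2 = 85 * 0.0695 = 5.91 MPa

5.91 MPa


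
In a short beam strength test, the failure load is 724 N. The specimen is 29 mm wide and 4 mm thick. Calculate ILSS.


ILSS = 3F/(4bh) = 3*724/(4*29*4) = 4.68 MPa

4.68 MPa


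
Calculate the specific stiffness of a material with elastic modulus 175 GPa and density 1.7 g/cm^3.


Specific stiffness = E/rho = 175/1.7 = 102.9 GPa/(g/cm^3)

102.9 GPa/(g/cm^3)


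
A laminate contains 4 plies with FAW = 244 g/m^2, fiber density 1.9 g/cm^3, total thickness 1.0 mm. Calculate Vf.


Vf = n * FAW / (rho_f * h * 1000) = 4 * 244 / (1.9 * 1.0 * 1000) = 0.5137

0.5137


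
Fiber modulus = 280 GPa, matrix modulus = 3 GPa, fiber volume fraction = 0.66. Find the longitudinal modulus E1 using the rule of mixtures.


E1 = Ef*Vf + Em*(1-Vf) = 280*0.66 + 3*0.34 = 185.82 GPa

185.82 GPa


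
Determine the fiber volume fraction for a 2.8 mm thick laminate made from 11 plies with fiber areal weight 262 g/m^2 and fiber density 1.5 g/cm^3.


Vf = n * FAW / (rho_f * h * 1000) = 11 * 262 / (1.5 * 2.8 * 1000) = 0.6862

0.6862


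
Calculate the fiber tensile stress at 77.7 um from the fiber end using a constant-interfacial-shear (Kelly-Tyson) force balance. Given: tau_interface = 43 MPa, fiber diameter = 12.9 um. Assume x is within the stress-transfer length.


Force balance: sigma_f * (pi*d^2/4) = tau * (pi*d) * x  ->  sigma_f = 4 * tau * x / d
sigma_f = 4 * 43 * 77.7 / 12.9 = 1036.0 MPa

1036.0 MPa


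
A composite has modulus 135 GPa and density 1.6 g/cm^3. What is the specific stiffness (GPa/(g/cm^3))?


Specific stiffness = E/rho = 135/1.6 = 84.4 GPa/(g/cm^3)

84.4 GPa/(g/cm^3)


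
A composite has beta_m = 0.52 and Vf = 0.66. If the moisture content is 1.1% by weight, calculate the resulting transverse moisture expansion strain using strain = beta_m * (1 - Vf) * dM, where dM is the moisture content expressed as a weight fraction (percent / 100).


dM = 1.1/100 = 0.011
strain = beta_m * (1-Vf) * dM = 0.52 * 0.34 * 0.011 = 0.0019448

0.0019448


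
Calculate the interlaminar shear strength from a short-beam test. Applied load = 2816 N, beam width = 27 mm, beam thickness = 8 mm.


ILSS = 3F/(4bh) = 3*2816/(4*27*8) = 9.78 MPa

9.78 MPa


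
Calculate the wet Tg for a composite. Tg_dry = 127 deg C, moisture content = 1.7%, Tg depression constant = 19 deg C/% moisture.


Tg_wet = Tg_dry - k*moisture = 127 - 19*1.7 = 94.7 deg C

94.7 deg C


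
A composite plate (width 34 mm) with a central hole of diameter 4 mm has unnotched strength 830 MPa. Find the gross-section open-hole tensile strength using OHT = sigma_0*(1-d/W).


OHT = sigma_0*(1-d/W) = 830*(1-4/34) = 732.4 MPa

732.4 MPa


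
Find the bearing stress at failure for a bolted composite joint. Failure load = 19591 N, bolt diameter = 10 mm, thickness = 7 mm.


sigma_br = F/(d*h) = 19591/(10*7) = 279.9 MPa

279.9 MPa


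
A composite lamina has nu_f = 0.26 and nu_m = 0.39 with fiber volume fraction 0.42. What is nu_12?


nu_12 = nu_f*Vf + nu_m*(1-Vf) = 0.26*0.42 + 0.39*0.58 = 0.3354

0.3354


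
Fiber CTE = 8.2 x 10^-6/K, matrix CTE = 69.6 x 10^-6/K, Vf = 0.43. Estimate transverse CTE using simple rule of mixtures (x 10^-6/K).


alpha_2 = alpha_f*Vf + alpha_m*(1-Vf) = 8.2*0.43 + 69.6*0.57 = 43.2 x 10^-6/K

43.2 x 10^-6/K


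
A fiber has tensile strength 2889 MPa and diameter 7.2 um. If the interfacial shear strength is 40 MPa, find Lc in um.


Lc = sigma_f * d / (2 * tau_i) = 2889 * 7.2 / (2 * 40) = 260.0 um

260.0 um


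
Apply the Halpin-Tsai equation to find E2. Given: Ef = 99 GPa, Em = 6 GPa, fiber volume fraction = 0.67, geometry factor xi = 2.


eta = (Ef/Em - 1)/(Ef/Em + xi) = (16.5 - 1)/(16.5 + 2) = 0.8378
E2 = Em*(1+xi*eta*Vf)/(1-eta*Vf) = 29.04 GPa

29.04 GPa


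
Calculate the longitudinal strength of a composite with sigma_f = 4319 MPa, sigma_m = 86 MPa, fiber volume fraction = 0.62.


sigma_1 = sigma_f*Vf + sigma_m*(1-Vf) = 4319*0.62 + 86*0.38 = 2710.5 MPa

2710.5 MPa


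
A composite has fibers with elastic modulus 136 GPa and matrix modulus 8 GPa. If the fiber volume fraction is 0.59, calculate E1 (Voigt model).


E1 = Ef*Vf + Em*(1-Vf) = 136*0.59 + 8*0.41 = 83.52 GPa

83.52 GPa


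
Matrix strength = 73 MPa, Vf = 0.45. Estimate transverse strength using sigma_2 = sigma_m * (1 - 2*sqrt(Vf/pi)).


factor = 1 - 2*sqrt(0.45/pi) = 0.2431
sigma_2 = 73 * 0.2431 = 17.74 MPa

17.74 MPa


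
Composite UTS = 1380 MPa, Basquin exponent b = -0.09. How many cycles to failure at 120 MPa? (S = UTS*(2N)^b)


N = 0.5 * (S/UTS)^(1/b) = 0.5 * (120/1380)^(1/-0.09) = 3.0514e+11 cycles

3.0514e+11 cycles


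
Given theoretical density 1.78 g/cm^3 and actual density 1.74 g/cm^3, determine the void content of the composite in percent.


Void% = (rho_theo - rho_actual)/rho_theo * 100 = (1.78 - 1.74)/1.78 * 100 = 2.25%

2.25%


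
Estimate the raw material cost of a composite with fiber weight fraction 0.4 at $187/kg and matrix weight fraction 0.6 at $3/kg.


Cost = cost_f*Wf + cost_m*Wm = 187*0.4 + 3*0.6 = $76.6/kg

$76.6/kg


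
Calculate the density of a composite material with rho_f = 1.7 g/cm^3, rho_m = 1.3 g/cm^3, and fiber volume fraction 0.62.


rho_c = rho_f*Vf + rho_m*(1-Vf) = 1.7*0.62 + 1.3*0.38 = 1.548 g/cm^3

1.548 g/cm^3


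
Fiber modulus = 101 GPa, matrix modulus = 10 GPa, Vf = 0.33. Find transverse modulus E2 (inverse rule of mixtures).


1/E2 = Vf/Ef + (1-Vf)/Em = 0.33/101 + 0.67/10
E2 = 14.23 GPa

14.23 GPa


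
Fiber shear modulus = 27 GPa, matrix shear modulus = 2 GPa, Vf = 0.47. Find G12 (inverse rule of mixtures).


1/G12 = Vf/Gf + (1-Vf)/Gm = 0.47/27 + 0.53/2
G12 = 3.54 GPa

3.54 GPa


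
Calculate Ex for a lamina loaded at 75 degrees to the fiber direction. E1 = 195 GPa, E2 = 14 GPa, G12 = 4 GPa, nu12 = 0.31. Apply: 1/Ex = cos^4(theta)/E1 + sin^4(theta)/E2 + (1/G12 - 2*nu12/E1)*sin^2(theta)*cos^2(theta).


cos^4(75) = 0.004487, sin^4(75) = 0.870513, sin^2(75)*cos^2(75) = 0.0625
1/G12 - 2*nu12/E1 = 1/4 - 2*0.31/195 = 0.246821 GPa^-1
1/Ex = 0.004487/195 + 0.870513/14 + 0.246821*0.0625 = 0.0776288 GPa^-1
Ex = 12.88 GPa

12.88 GPa


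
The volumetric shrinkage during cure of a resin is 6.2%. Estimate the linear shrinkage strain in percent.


Linear shrinkage ≈ vol_shrink/3 = 6.2/3 = 2.067%

2.067%


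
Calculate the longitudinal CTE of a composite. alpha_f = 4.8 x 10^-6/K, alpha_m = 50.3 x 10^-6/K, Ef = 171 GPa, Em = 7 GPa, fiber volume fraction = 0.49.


E1 = Ef*Vf + Em*(1-Vf) = 87.36
alpha_1 = (alpha_f*Ef*Vf + alpha_m*Em*(1-Vf))/E1 = 6.66 x 10^-6/K

6.66 x 10^-6/K


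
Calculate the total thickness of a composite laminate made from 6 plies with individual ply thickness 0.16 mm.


h = n * t_ply = 6 * 0.16 = 0.96 mm

0.96 mm


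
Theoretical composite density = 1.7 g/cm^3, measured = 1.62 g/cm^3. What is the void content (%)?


Void% = (rho_theo - rho_actual)/rho_theo * 100 = (1.7 - 1.62)/1.7 * 100 = 4.71%

4.71%


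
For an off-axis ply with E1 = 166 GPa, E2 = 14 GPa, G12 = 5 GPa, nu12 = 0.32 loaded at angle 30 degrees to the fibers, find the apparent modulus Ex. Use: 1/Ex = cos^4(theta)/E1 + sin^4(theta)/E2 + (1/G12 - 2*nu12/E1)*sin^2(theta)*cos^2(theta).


cos^4(30) = 0.5625, sin^4(30) = 0.0625, sin^2(30)*cos^2(30) = 0.1875
1/G12 - 2*nu12/E1 = 1/5 - 2*0.32/166 = 0.196145 GPa^-1
1/Ex = 0.5625/166 + 0.0625/14 + 0.196145*0.1875 = 0.0446299 GPa^-1
Ex = 22.41 GPa

22.41 GPa


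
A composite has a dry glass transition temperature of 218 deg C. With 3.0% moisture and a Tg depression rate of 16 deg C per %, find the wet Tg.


Tg_wet = Tg_dry - k*moisture = 218 - 16*3.0 = 170.0 deg C

170.0 deg C


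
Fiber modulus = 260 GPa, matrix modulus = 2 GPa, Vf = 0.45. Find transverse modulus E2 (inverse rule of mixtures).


1/E2 = Vf/Ef + (1-Vf)/Em = 0.45/260 + 0.55/2
E2 = 3.61 GPa

3.61 GPa


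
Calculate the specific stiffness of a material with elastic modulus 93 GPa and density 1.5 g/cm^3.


Specific stiffness = E/rho = 93/1.5 = 62.0 GPa/(g/cm^3)

62.0 GPa/(g/cm^3)


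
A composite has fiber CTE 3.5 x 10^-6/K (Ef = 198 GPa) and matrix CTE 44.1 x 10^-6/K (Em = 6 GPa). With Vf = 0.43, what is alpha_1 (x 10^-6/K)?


E1 = Ef*Vf + Em*(1-Vf) = 88.56
alpha_1 = (alpha_f*Ef*Vf + alpha_m*Em*(1-Vf))/E1 = 5.07 x 10^-6/K

5.07 x 10^-6/K


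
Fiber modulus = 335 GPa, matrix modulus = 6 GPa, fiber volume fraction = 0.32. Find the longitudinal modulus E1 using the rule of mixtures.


E1 = Ef*Vf + Em*(1-Vf) = 335*0.32 + 6*0.68 = 111.28 GPa

111.28 GPa


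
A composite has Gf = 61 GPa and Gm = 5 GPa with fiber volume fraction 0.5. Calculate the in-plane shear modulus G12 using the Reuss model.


1/G12 = Vf/Gf + (1-Vf)/Gm = 0.5/61 + 0.5/5
G12 = 9.24 GPa

9.24 GPa


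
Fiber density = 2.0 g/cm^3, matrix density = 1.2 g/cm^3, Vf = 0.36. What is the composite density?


rho_c = rho_f*Vf + rho_m*(1-Vf) = 2.0*0.36 + 1.2*0.64 = 1.488 g/cm^3

1.488 g/cm^3


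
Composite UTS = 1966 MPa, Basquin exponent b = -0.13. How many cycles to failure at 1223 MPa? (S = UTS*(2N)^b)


N = 0.5 * (S/UTS)^(1/b) = 0.5 * (1223/1966)^(1/-0.13) = 19.2661 cycles

19.2661 cycles


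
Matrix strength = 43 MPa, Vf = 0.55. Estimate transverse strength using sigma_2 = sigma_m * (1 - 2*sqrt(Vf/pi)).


factor = 1 - 2*sqrt(0.55/pi) = 0.1632
sigma_2 = 43 * 0.1632 = 7.02 MPa

7.02 MPa


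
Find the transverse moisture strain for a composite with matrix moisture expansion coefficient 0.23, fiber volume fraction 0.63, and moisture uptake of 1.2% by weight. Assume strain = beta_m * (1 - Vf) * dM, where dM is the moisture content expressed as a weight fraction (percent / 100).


dM = 1.2/100 = 0.012
strain = beta_m * (1-Vf) * dM = 0.23 * 0.37 * 0.012 = 0.0010212

0.0010212


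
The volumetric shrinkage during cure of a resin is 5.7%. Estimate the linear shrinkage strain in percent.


Linear shrinkage ≈ vol_shrink/3 = 5.7/3 = 1.9%

1.9%


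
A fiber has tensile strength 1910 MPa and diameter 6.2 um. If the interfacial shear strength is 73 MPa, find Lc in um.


Lc = sigma_f * d / (2 * tau_i) = 1910 * 6.2 / (2 * 73) = 81.1 um

81.1 um


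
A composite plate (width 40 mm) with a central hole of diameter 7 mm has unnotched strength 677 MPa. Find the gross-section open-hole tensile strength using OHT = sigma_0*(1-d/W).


OHT = sigma_0*(1-d/W) = 677*(1-7/40) = 558.5 MPa

558.5 MPa


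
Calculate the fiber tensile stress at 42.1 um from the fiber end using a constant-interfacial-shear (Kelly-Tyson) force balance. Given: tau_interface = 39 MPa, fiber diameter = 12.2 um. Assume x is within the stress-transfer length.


Force balance: sigma_f * (pi*d^2/4) = tau * (pi*d) * x  ->  sigma_f = 4 * tau * x / d
sigma_f = 4 * 39 * 42.1 / 12.2 = 538.3 MPa

538.3 MPa


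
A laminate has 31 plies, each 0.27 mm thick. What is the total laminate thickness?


h = n * t_ply = 31 * 0.27 = 8.37 mm

8.37 mm


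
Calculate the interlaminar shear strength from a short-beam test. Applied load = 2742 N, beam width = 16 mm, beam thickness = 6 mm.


ILSS = 3F/(4bh) = 3*2742/(4*16*6) = 21.42 MPa

21.42 MPa


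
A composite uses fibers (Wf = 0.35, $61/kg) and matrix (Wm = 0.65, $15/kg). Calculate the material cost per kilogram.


Cost = cost_f*Wf + cost_m*Wm = 61*0.35 + 15*0.65 = $31.1/kg

$31.1/kg


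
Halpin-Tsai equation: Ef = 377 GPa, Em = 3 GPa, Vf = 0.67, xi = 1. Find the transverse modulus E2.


eta = (Ef/Em - 1)/(Ef/Em + xi) = (125.6667 - 1)/(125.6667 + 1) = 0.9842
E2 = Em*(1+xi*eta*Vf)/(1-eta*Vf) = 14.62 GPa

14.62 GPa


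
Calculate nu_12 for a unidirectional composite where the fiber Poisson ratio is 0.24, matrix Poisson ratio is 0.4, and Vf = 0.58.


nu_12 = nu_f*Vf + nu_m*(1-Vf) = 0.24*0.58 + 0.4*0.42 = 0.3072

0.3072


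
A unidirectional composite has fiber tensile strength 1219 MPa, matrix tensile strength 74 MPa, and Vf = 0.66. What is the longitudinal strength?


sigma_1 = sigma_f*Vf + sigma_m*(1-Vf) = 1219*0.66 + 74*0.34 = 829.7 MPa

829.7 MPa


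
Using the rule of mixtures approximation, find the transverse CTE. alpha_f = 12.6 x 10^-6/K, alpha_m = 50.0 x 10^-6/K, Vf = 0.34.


alpha_2 = alpha_f*Vf + alpha_m*(1-Vf) = 12.6*0.34 + 50.0*0.66 = 37.3 x 10^-6/K

37.3 x 10^-6/K


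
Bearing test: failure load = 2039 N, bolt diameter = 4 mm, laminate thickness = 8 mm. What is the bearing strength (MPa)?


sigma_br = F/(d*h) = 2039/(4*8) = 63.7 MPa

63.7 MPa


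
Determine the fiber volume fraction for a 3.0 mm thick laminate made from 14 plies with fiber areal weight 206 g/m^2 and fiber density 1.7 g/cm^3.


Vf = n * FAW / (rho_f * h * 1000) = 14 * 206 / (1.7 * 3.0 * 1000) = 0.5655

0.5655


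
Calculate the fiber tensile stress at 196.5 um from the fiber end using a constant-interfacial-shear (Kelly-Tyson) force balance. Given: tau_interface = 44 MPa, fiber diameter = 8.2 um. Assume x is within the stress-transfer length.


Force balance: sigma_f * (pi*d^2/4) = tau * (pi*d) * x  ->  sigma_f = 4 * tau * x / d
sigma_f = 4 * 44 * 196.5 / 8.2 = 4217.6 MPa

4217.6 MPa


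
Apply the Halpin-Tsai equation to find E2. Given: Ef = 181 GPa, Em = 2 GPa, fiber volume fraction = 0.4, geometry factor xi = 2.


eta = (Ef/Em - 1)/(Ef/Em + xi) = (90.5 - 1)/(90.5 + 2) = 0.9676
E2 = Em*(1+xi*eta*Vf)/(1-eta*Vf) = 5.79 GPa

5.79 GPa


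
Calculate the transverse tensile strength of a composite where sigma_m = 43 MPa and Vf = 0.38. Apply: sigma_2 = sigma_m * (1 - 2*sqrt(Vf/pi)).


factor = 1 - 2*sqrt(0.38/pi) = 0.3044
sigma_2 = 43 * 0.3044 = 13.09 MPa

13.09 MPa


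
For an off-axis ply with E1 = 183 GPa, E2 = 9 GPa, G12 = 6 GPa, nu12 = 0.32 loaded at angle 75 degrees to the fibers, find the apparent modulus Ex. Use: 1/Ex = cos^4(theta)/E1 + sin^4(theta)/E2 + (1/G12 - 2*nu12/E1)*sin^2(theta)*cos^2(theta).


cos^4(75) = 0.004487, sin^4(75) = 0.870513, sin^2(75)*cos^2(75) = 0.0625
1/G12 - 2*nu12/E1 = 1/6 - 2*0.32/183 = 0.163169 GPa^-1
1/Ex = 0.004487/183 + 0.870513/9 + 0.163169*0.0625 = 0.1069462 GPa^-1
Ex = 9.35 GPa

9.35 GPa
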